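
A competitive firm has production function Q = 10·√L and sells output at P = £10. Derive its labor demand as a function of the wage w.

MP_L = (1/2)·10·L^(-1/2) = 5·L^(-1/2).
Setting P·MP_L = w: 50·L^(-1/2) = w.
Solving for L: L^(-1/2) = w/50, so L = (50/w)^(2).

L(w) = 2500/w²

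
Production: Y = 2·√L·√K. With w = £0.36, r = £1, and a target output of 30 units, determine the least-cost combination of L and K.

L* = 25, K* = 9

Cost minimization requires the marginal rate of technical substitution to equal the input-price ratio: MP_L/MP_K = w/r.
Here MP_L/MP_K = (1/2)·(K/L)/(1/2) = (K/L). Setting this equal to 0.36/1 = 0.36 gives K = 0.36L.
Substituting into Y = 30: 2·L^(1/2)·(0.36L)^(1/2) = 30.
Solving, L = 25 and K = 9.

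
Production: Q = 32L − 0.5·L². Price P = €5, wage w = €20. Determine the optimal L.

The marginal product of L is MP_L = 32 − L.
A price-taking firm hires until the value of the marginal product equals the wage: P·MP_L = w, so 5·(32 − L) = 20.
Then 32 − L = 4, giving L = 28.

L* = 28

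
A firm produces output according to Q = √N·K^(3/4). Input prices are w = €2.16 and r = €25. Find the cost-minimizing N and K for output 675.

N* = 625, K* = 81

Cost minimization requires the marginal rate of technical substitution to equal the input-price ratio: MP_N/MP_K = w/r.
Here MP_N/MP_K = (1/2)·(K/N)/(3/4) = (2/3)·(K/N). Setting this equal to 2.16/25 = 0.0864 gives K = 0.1296N.
Substituting into Q = 675: N^(1/2)·(0.1296N)^(3/4) = 675.
Solving, N = 625 and K = 81.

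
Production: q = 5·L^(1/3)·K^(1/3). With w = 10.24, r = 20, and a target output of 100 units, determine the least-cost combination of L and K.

Cost minimization requires the marginal rate of technical substitution to equal the input-price ratio: MP_L/MP_K = w/r.
Here MP_L/MP_K = (1/3)·(K/L)/(1/3) = (K/L). Setting this equal to 10.24/20 = 0.512 gives K = 0.512L.
Substituting into q = 100: 5·L^(1/3)·(0.512L)^(1/3) = 100.
Solving, L = 125 and K = 64.

L* = 125, K* = 64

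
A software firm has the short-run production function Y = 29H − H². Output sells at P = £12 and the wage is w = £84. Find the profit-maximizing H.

The marginal product of H is MP_H = 29 − 2H.
A price-taking firm hires until the value of the marginal product equals the wage: P·MP_H = w, so 12·(29 − 2H) = 84.
Then 29 − 2H = 7, giving H = 11.

H* = 11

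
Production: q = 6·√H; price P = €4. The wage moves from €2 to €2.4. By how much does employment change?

From P·MP_H = w with MP_H = 3·H^(-1/2), the labor demand is H(w) = (12/w)^(2).
At w = 2: H = 36. At w = 2.4: H = 25.
ΔH = 25 − 36 = -11.

ΔH = -11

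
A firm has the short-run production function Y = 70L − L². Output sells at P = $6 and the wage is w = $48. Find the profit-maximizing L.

L* = 31

The marginal product of L is MP_L = 70 − 2L.
A price-taking firm hires until the value of the marginal product equals the wage: P·MP_L = w, so 6·(70 − 2L) = 48.
Then 70 − 2L = 8, giving L = 31.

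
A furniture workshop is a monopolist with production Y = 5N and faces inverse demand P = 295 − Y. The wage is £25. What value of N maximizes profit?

Marginal revenue from the inverse demand is MR = 295 − 2Y.
The marginal product is MP_N = 5.
A monopolist hires until marginal revenue product equals the wage: MR·MP_N = w.
(295 − 10N)·5 = 25, so N = 29.

N* = 29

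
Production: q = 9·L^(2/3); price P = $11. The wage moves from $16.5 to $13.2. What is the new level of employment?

From P·MP_L = w with MP_L = 6·L^(-1/3), the labor demand is L(w) = (66/w)^(3).
At w = 16.5: L = 64. At w = 13.2: L = 125.

L* = 125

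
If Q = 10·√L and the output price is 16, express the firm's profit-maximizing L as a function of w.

MP_L = (1/2)·10·L^(-1/2) = 5·L^(-1/2).
Setting P·MP_L = w: 80·L^(-1/2) = w.
Solving for L: L^(-1/2) = w/80, so L = (80/w)^(2).

L(w) = 6400/w²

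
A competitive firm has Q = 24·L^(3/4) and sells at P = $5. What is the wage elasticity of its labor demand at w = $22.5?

ε = -4

MP_L = (3/4)·24·L^(-1/4), so P·MP_L = w gives 90·L^(-1/4) = w.
Solving, L(w) = (90/w)^(4). This is a constant-elasticity form: L ∝ w^(−4), so ε = −4.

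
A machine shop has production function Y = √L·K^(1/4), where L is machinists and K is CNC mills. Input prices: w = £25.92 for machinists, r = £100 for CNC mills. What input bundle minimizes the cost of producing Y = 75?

L* = 625, K* = 81

Cost minimization requires the marginal rate of technical substitution to equal the input-price ratio: MP_L/MP_K = w/r.
Here MP_L/MP_K = (1/2)·(K/L)/(1/4) = 2·(K/L). Setting this equal to 25.92/100 = 0.2592 gives K = 0.1296L.
Substituting into Y = 75: L^(1/2)·(0.1296L)^(1/4) = 75.
Solving, L = 625 and K = 81.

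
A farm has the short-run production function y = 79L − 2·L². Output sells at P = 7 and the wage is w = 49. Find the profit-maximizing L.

L* = 18

The marginal product of L is MP_L = 79 − 4L.
A price-taking firm hires until the value of the marginal product equals the wage: P·MP_L = w, so 7·(79 − 4L) = 49.
Then 79 − 4L = 7, giving L = 18.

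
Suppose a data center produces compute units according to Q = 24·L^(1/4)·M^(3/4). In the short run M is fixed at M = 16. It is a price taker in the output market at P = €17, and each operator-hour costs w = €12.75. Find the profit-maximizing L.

L* = 256

With M = 16, MP_L = (1/4)·24·L^(-3/4)·16^(3/4) = 48·L^(-3/4).
Profit maximization for a price taker requires P·MP_L = w: 17·48·L^(-3/4) = 12.75.
So L^(-3/4) = 0.015625, which gives L = 256.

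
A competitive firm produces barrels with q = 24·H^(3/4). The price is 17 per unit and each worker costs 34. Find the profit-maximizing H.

H* = 6561

MP_H = (3/4)·24·H^(-1/4) = 18·H^(-1/4).
Profit maximization for a price taker requires P·MP_H = w: 17·18·H^(-1/4) = 34.
So H^(-1/4) = 1/9, which gives H = 6561.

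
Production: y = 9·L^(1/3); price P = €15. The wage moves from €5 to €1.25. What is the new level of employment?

L* = 216

From P·MP_L = w with MP_L = 3·L^(-2/3), the labor demand is L(w) = (45/w)^(3/2).
At w = 5: L = 27. At w = 1.25: L = 216.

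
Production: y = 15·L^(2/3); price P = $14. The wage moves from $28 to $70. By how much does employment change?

From P·MP_L = w with MP_L = 10·L^(-1/3), the labor demand is L(w) = (140/w)^(3).
At w = 28: L = 125. At w = 70: L = 8.
ΔL = 8 − 125 = -117.

ΔL = -117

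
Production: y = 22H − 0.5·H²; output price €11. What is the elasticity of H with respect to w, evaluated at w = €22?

From P·MP_H = w with MP_H = 22 − H, labor demand is H(w) = 22 − w/11.
dH/dw = −1/(11) = -1/11.
At w = 22, H = 20, so ε = (dH/dw)·(w/H) = (-1/11)·(22/20) = -0.1.

ε = -0.1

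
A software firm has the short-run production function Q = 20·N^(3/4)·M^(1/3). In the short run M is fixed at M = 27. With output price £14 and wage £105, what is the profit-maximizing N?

N* = 1296

With M = 27, MP_N = (3/4)·20·N^(-1/4)·27^(1/3) = 45·N^(-1/4).
Profit maximization for a price taker requires P·MP_N = w: 14·45·N^(-1/4) = 105.
So N^(-1/4) = 1/6, which gives N = 1296.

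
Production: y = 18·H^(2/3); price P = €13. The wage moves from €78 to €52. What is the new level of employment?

H* = 27

From P·MP_H = w with MP_H = 12·H^(-1/3), the labor demand is H(w) = (156/w)^(3).
At w = 78: H = 8. At w = 52: H = 27.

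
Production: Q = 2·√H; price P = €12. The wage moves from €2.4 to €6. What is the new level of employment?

H* = 4

From P·MP_H = w with MP_H = H^(-1/2), the labor demand is H(w) = (12/w)^(2).
At w = 2.4: H = 25. At w = 6: H = 4.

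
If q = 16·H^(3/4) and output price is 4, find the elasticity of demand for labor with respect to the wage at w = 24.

ε = -4

MP_H = (3/4)·16·H^(-1/4), so P·MP_H = w gives 48·H^(-1/4) = w.
Solving, H(w) = (48/w)^(4). This is a constant-elasticity form: H ∝ w^(−4), so ε = −4.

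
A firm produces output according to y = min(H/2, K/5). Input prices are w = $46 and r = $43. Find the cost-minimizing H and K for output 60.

H* = 120, K* = 300

With a fixed-proportions technology, the cost-minimizing bundle uses no slack in either input: H/2 = K/5 = y.
So H = 2·60 = 120 and K = 5·60 = 300.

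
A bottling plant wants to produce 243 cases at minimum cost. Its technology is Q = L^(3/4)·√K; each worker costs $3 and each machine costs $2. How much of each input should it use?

Cost minimization requires the marginal rate of technical substitution to equal the input-price ratio: MP_L/MP_K = w/r.
Here MP_L/MP_K = (3/4)·(K/L)/(1/2) = 1.5·(K/L). Setting this equal to 3/2 = 1.5 gives K = L.
Substituting into Q = 243: L^(3/4)·(L)^(1/2) = 243.
Solving, L = 81 and K = 81.

L* = 81, K* = 81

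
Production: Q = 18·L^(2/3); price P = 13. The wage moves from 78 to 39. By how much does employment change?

From P·MP_L = w with MP_L = 12·L^(-1/3), the labor demand is L(w) = (156/w)^(3).
At w = 78: L = 8. At w = 39: L = 64.
ΔL = 64 − 8 = 56.

ΔL = 56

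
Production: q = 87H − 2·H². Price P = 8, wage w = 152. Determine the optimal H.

The marginal product of H is MP_H = 87 − 4H.
A price-taking firm hires until the value of the marginal product equals the wage: P·MP_H = w, so 8·(87 − 4H) = 152.
Then 87 − 4H = 19, giving H = 17.

H* = 17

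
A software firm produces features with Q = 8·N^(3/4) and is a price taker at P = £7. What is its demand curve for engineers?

MP_N = (3/4)·8·N^(-1/4) = 6·N^(-1/4).
Setting P·MP_N = w: 42·N^(-1/4) = w.
Solving for N: N^(-1/4) = w/42, so N = (42/w)^(4).

N(w) = 3111696/w^(4)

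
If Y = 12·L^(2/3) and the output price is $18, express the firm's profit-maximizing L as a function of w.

MP_L = (2/3)·12·L^(-1/3) = 8·L^(-1/3).
Setting P·MP_L = w: 144·L^(-1/3) = w.
Solving for L: L^(-1/3) = w/144, so L = (144/w)^(3).

L(w) = 2985984/w³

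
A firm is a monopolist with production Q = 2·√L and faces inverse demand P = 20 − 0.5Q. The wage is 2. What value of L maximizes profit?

Marginal revenue from the inverse demand is MR = 20 − Q.
The marginal product is MP_L = L^(-1/2).
A monopolist hires until marginal revenue product equals the wage: MR·MP_L = w.
At L, Q = 2·√L. Substituting and solving: (20 − 2·√L)·L^(-1/2) = 2 gives L = 25.

L* = 25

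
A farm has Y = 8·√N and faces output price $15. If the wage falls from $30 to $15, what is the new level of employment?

From P·MP_N = w with MP_N = 4·N^(-1/2), the labor demand is N(w) = (60/w)^(2).
At w = 30: N = 4. At w = 15: N = 16.

N* = 16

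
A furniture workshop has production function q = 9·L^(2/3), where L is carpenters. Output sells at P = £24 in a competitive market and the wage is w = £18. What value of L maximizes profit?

MP_L = (2/3)·9·L^(-1/3) = 6·L^(-1/3).
Profit maximization for a price taker requires P·MP_L = w: 24·6·L^(-1/3) = 18.
So L^(-1/3) = 0.125, which gives L = 512.

L* = 512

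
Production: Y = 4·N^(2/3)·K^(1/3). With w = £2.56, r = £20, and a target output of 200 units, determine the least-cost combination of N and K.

N* = 125, K* = 8

Cost minimization requires the marginal rate of technical substitution to equal the input-price ratio: MP_N/MP_K = w/r.
Here MP_N/MP_K = (2/3)·(K/N)/(1/3) = 2·(K/N). Setting this equal to 2.56/20 = 0.128 gives K = 0.064N.
Substituting into Y = 200: 4·N^(2/3)·(0.064N)^(1/3) = 200.
Solving, N = 125 and K = 8.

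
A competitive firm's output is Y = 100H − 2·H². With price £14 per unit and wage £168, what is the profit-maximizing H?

H* = 22

The marginal product of H is MP_H = 100 − 4H.
A price-taking firm hires until the value of the marginal product equals the wage: P·MP_H = w, so 14·(100 − 4H) = 168.
Then 100 − 4H = 12, giving H = 22.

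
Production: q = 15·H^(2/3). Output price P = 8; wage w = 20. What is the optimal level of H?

H* = 64

MP_H = (2/3)·15·H^(-1/3) = 10·H^(-1/3).
Profit maximization for a price taker requires P·MP_H = w: 8·10·H^(-1/3) = 20.
So H^(-1/3) = 0.25, which gives H = 64.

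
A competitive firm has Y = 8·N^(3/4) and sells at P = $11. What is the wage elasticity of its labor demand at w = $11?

ε = -4

MP_N = (3/4)·8·N^(-1/4), so P·MP_N = w gives 66·N^(-1/4) = w.
Solving, N(w) = (66/w)^(4). This is a constant-elasticity form: N ∝ w^(−4), so ε = −4.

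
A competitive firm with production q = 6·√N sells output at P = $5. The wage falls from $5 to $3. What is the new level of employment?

N* = 25

From P·MP_N = w with MP_N = 3·N^(-1/2), the labor demand is N(w) = (15/w)^(2).
At w = 5: N = 9. At w = 3: N = 25.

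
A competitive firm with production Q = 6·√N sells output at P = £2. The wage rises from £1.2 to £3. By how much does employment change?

From P·MP_N = w with MP_N = 3·N^(-1/2), the labor demand is N(w) = (6/w)^(2).
At w = 1.2: N = 25. At w = 3: N = 4.
ΔN = 4 − 25 = -21.

ΔN = -21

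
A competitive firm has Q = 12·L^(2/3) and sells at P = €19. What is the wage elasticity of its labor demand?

MP_L = (2/3)·12·L^(-1/3), so P·MP_L = w gives 152·L^(-1/3) = w.
Solving, L(w) = (152/w)^(3). This is a constant-elasticity form: L ∝ w^(−3), so ε = −3.

ε = -3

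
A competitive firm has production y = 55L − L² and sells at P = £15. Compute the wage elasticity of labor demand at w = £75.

From P·MP_L = w with MP_L = 55 − 2L, labor demand is L(w) = (55 − w/15)/2.
dL/dw = −1/(30) = -1/30.
At w = 75, L = 25, so ε = (dL/dw)·(w/L) = (-1/30)·(75/25) = -0.1.

ε = -0.1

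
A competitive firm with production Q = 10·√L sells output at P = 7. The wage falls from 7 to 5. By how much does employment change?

From P·MP_L = w with MP_L = 5·L^(-1/2), the labor demand is L(w) = (35/w)^(2).
At w = 7: L = 25. At w = 5: L = 49.
ΔL = 49 − 25 = 24.

ΔL = 24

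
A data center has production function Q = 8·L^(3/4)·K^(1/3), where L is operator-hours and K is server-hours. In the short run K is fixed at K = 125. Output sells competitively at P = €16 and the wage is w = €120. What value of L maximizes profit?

With K = 125, MP_L = (3/4)·8·L^(-1/4)·125^(1/3) = 30·L^(-1/4).
Profit maximization for a price taker requires P·MP_L = w: 16·30·L^(-1/4) = 120.
So L^(-1/4) = 0.25, which gives L = 256.

L* = 256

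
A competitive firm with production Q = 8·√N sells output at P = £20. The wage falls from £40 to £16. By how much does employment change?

ΔN = 21

From P·MP_N = w with MP_N = 4·N^(-1/2), the labor demand is N(w) = (80/w)^(2).
At w = 40: N = 4. At w = 16: N = 25.
ΔN = 25 − 4 = 21.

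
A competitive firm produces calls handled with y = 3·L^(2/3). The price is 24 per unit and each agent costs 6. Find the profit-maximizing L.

L* = 512

MP_L = (2/3)·3·L^(-1/3) = 2·L^(-1/3).
Profit maximization for a price taker requires P·MP_L = w: 24·2·L^(-1/3) = 6.
So L^(-1/3) = 0.125, which gives L = 512.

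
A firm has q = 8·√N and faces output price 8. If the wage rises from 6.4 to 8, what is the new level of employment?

From P·MP_N = w with MP_N = 4·N^(-1/2), the labor demand is N(w) = (32/w)^(2).
At w = 6.4: N = 25. At w = 8: N = 16.

N* = 16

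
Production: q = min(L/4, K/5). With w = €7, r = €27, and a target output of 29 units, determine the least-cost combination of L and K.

L* = 116, K* = 145

With a fixed-proportions technology, the cost-minimizing bundle uses no slack in either input: L/4 = K/5 = q.
So L = 4·29 = 116 and K = 5·29 = 145.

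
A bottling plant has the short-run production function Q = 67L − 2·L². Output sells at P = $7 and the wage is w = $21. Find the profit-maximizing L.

The marginal product of L is MP_L = 67 − 4L.
A price-taking firm hires until the value of the marginal product equals the wage: P·MP_L = w, so 7·(67 − 4L) = 21.
Then 67 − 4L = 3, giving L = 16.

L* = 16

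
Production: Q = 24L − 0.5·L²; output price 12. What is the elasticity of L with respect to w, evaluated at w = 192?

From P·MP_L = w with MP_L = 24 − L, labor demand is L(w) = 24 − w/12.
dL/dw = −1/(12) = -1/12.
At w = 192, L = 8, so ε = (dL/dw)·(w/L) = (-1/12)·(192/8) = -2.

ε = -2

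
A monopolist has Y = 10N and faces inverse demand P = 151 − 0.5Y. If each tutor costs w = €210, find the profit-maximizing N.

N* = 13

Marginal revenue from the inverse demand is MR = 151 − Y.
The marginal product is MP_N = 10.
A monopolist hires until marginal revenue product equals the wage: MR·MP_N = w.
(151 − 10N)·10 = 210, so N = 13.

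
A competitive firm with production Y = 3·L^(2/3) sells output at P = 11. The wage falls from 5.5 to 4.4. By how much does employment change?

From P·MP_L = w with MP_L = 2·L^(-1/3), the labor demand is L(w) = (22/w)^(3).
At w = 5.5: L = 64. At w = 4.4: L = 125.
ΔL = 125 − 64 = 61.

ΔL = 61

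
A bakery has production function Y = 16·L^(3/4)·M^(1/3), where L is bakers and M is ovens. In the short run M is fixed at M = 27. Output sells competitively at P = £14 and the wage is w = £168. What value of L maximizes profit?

L* = 81

With M = 27, MP_L = (3/4)·16·L^(-1/4)·27^(1/3) = 36·L^(-1/4).
Profit maximization for a price taker requires P·MP_L = w: 14·36·L^(-1/4) = 168.
So L^(-1/4) = 1/3, which gives L = 81.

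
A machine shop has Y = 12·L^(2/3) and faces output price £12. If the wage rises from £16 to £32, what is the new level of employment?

From P·MP_L = w with MP_L = 8·L^(-1/3), the labor demand is L(w) = (96/w)^(3).
At w = 16: L = 216. At w = 32: L = 27.

L* = 27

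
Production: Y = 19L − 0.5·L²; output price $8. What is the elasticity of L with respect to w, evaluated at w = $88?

From P·MP_L = w with MP_L = 19 − L, labor demand is L(w) = 19 − w/8.
dL/dw = −1/(8) = -0.125.
At w = 88, L = 8, so ε = (dL/dw)·(w/L) = (-0.125)·(88/8) = -1.375.

ε = -1.375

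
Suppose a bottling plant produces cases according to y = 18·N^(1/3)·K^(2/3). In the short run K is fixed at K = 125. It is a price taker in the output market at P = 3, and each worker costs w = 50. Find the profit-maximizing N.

N* = 27

With K = 125, MP_N = (1/3)·18·N^(-2/3)·125^(2/3) = 150·N^(-2/3).
Profit maximization for a price taker requires P·MP_N = w: 3·150·N^(-2/3) = 50.
So N^(-2/3) = 1/9, which gives N = 27.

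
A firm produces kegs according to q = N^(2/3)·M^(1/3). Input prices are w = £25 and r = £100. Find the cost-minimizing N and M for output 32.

N* = 64, M* = 8

Cost minimization requires the marginal rate of technical substitution to equal the input-price ratio: MP_N/MP_M = w/r.
Here MP_N/MP_M = (2/3)·(M/N)/(1/3) = 2·(M/N). Setting this equal to 25/100 = 0.25 gives M = 0.125N.
Substituting into q = 32: N^(2/3)·(0.125N)^(1/3) = 32.
Solving, N = 64 and M = 8.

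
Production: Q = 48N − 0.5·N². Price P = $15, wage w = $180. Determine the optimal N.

N* = 36

The marginal product of N is MP_N = 48 − N.
A price-taking firm hires until the value of the marginal product equals the wage: P·MP_N = w, so 15·(48 − N) = 180.
Then 48 − N = 12, giving N = 36.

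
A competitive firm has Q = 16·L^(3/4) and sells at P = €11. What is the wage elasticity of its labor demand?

ε = -4

MP_L = (3/4)·16·L^(-1/4), so P·MP_L = w gives 132·L^(-1/4) = w.
Solving, L(w) = (132/w)^(4). This is a constant-elasticity form: L ∝ w^(−4), so ε = −4.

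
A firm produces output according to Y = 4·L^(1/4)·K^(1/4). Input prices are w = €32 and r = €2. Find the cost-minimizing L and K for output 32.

L* = 16, K* = 256

Cost minimization requires the marginal rate of technical substitution to equal the input-price ratio: MP_L/MP_K = w/r.
Here MP_L/MP_K = (1/4)·(K/L)/(1/4) = (K/L). Setting this equal to 32/2 = 16 gives K = 16L.
Substituting into Y = 32: 4·L^(1/4)·(16L)^(1/4) = 32.
Solving, L = 16 and K = 256.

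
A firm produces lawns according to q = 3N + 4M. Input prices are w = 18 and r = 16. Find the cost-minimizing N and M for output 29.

N* = 0, M* = 7.25

The inputs are perfect substitutes, so the firm uses whichever has the lower cost per unit of output.
Cost per unit of output via N is w/3 = 6; via M it is r/4 = 4. M is cheaper.
Producing q = 29 with M alone: N = 0, M = 7.25.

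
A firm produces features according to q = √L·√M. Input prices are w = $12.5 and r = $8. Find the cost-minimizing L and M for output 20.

L* = 16, M* = 25

Cost minimization requires the marginal rate of technical substitution to equal the input-price ratio: MP_L/MP_M = w/r.
Here MP_L/MP_M = (1/2)·(M/L)/(1/2) = (M/L). Setting this equal to 12.5/8 = 1.5625 gives M = 1.5625L.
Substituting into q = 20: L^(1/2)·(1.5625L)^(1/2) = 20.
Solving, L = 16 and M = 25.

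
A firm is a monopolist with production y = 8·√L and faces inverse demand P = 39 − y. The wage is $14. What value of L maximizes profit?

Marginal revenue from the inverse demand is MR = 39 − 2y.
The marginal product is MP_L = 4·L^(-1/2).
A monopolist hires until marginal revenue product equals the wage: MR·MP_L = w.
At L, y = 8·√L. Substituting and solving: (39 − 16·√L)·4·L^(-1/2) = 14 gives L = 4.

L* = 4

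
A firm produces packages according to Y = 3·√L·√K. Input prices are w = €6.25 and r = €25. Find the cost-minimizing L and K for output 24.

Cost minimization requires the marginal rate of technical substitution to equal the input-price ratio: MP_L/MP_K = w/r.
Here MP_L/MP_K = (1/2)·(K/L)/(1/2) = (K/L). Setting this equal to 6.25/25 = 0.25 gives K = 0.25L.
Substituting into Y = 24: 3·L^(1/2)·(0.25L)^(1/2) = 24.
Solving, L = 16 and K = 4.

L* = 16, K* = 4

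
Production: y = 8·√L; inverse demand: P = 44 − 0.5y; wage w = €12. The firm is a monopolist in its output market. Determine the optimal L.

Marginal revenue from the inverse demand is MR = 44 − y.
The marginal product is MP_L = 4·L^(-1/2).
A monopolist hires until marginal revenue product equals the wage: MR·MP_L = w.
At L, y = 8·√L. Substituting and solving: (44 − 8·√L)·4·L^(-1/2) = 12 gives L = 16.

L* = 16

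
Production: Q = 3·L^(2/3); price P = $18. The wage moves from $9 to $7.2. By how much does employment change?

ΔL = 61

From P·MP_L = w with MP_L = 2·L^(-1/3), the labor demand is L(w) = (36/w)^(3).
At w = 9: L = 64. At w = 7.2: L = 125.
ΔL = 125 − 64 = 61.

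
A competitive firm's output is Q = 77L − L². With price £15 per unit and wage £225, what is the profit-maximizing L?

L* = 31

The marginal product of L is MP_L = 77 − 2L.
A price-taking firm hires until the value of the marginal product equals the wage: P·MP_L = w, so 15·(77 − 2L) = 225.
Then 77 − 2L = 15, giving L = 31.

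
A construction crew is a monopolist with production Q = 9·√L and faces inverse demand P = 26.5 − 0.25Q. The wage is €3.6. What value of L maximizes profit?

L* = 25

Marginal revenue from the inverse demand is MR = 26.5 − 0.5Q.
The marginal product is MP_L = 4.5·L^(-1/2).
A monopolist hires until marginal revenue product equals the wage: MR·MP_L = w.
At L, Q = 9·√L. Substituting and solving: (26.5 − 4.5·√L)·4.5·L^(-1/2) = 3.6 gives L = 25.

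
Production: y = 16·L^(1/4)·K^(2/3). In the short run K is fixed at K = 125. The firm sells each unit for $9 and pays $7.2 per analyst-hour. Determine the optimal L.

With K = 125, MP_L = (1/4)·16·L^(-3/4)·125^(2/3) = 100·L^(-3/4).
Profit maximization for a price taker requires P·MP_L = w: 9·100·L^(-3/4) = 7.2.
So L^(-3/4) = 0.008, which gives L = 625.

L* = 625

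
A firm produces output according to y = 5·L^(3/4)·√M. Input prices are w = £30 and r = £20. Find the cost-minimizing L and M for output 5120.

L* = 256, M* = 256

Cost minimization requires the marginal rate of technical substitution to equal the input-price ratio: MP_L/MP_M = w/r.
Here MP_L/MP_M = (3/4)·(M/L)/(1/2) = 1.5·(M/L). Setting this equal to 30/20 = 1.5 gives M = L.
Substituting into y = 5120: 5·L^(3/4)·(L)^(1/2) = 5120.
Solving, L = 256 and M = 256.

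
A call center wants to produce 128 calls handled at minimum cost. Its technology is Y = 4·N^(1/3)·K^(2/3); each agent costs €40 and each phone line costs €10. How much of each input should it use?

Cost minimization requires the marginal rate of technical substitution to equal the input-price ratio: MP_N/MP_K = w/r.
Here MP_N/MP_K = (1/3)·(K/N)/(2/3) = 0.5·(K/N). Setting this equal to 40/10 = 4 gives K = 8N.
Substituting into Y = 128: 4·N^(1/3)·(8N)^(2/3) = 128.
Solving, N = 8 and K = 64.

N* = 8, K* = 64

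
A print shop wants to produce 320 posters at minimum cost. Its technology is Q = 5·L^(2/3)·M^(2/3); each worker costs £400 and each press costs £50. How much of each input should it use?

L* = 8, M* = 64

Cost minimization requires the marginal rate of technical substitution to equal the input-price ratio: MP_L/MP_M = w/r.
Here MP_L/MP_M = (2/3)·(M/L)/(2/3) = (M/L). Setting this equal to 400/50 = 8 gives M = 8L.
Substituting into Q = 320: 5·L^(2/3)·(8L)^(2/3) = 320.
Solving, L = 8 and M = 64.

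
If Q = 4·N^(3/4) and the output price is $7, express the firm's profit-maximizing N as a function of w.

MP_N = (3/4)·4·N^(-1/4) = 3·N^(-1/4).
Setting P·MP_N = w: 21·N^(-1/4) = w.
Solving for N: N^(-1/4) = w/21, so N = (21/w)^(4).

N(w) = 194481/w^(4)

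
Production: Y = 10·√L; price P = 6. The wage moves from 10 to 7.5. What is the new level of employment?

L* = 16

From P·MP_L = w with MP_L = 5·L^(-1/2), the labor demand is L(w) = (30/w)^(2).
At w = 10: L = 9. At w = 7.5: L = 16.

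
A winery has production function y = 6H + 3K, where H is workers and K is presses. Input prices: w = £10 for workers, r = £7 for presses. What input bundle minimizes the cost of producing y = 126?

H* = 21, K* = 0

The inputs are perfect substitutes, so the firm uses whichever has the lower cost per unit of output.
Cost per unit of output via H is w/6 = 5/3; via K it is r/3 = 7/3. H is cheaper.
Producing y = 126 with H alone: H = 21, K = 0.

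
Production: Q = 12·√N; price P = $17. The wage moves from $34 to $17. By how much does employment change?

From P·MP_N = w with MP_N = 6·N^(-1/2), the labor demand is N(w) = (102/w)^(2).
At w = 34: N = 9. At w = 17: N = 36.
ΔN = 36 − 9 = 27.

ΔN = 27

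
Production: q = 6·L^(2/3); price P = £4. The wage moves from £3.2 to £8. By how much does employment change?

ΔL = -117

From P·MP_L = w with MP_L = 4·L^(-1/3), the labor demand is L(w) = (16/w)^(3).
At w = 3.2: L = 125. At w = 8: L = 8.
ΔL = 8 − 125 = -117.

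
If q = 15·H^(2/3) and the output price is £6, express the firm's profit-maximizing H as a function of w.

MP_H = (2/3)·15·H^(-1/3) = 10·H^(-1/3).
Setting P·MP_H = w: 60·H^(-1/3) = w.
Solving for H: H^(-1/3) = w/60, so H = (60/w)^(3).

H(w) = 216000/w³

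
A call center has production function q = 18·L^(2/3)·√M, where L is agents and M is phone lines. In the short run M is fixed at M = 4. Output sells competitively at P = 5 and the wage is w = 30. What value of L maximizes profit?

L* = 64

With M = 4, MP_L = (2/3)·18·L^(-1/3)·4^(1/2) = 24·L^(-1/3).
Profit maximization for a price taker requires P·MP_L = w: 5·24·L^(-1/3) = 30.
So L^(-1/3) = 0.25, which gives L = 64.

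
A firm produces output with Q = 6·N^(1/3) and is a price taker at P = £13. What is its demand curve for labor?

N(w) = (26/w)^(3/2)

MP_N = (1/3)·6·N^(-2/3) = 2·N^(-2/3).
Setting P·MP_N = w: 26·N^(-2/3) = w.
Solving for N: N^(-2/3) = w/26, so N = (26/w)^(3/2).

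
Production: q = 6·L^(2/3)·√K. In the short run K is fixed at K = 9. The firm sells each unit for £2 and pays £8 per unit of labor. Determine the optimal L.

L* = 27

With K = 9, MP_L = (2/3)·6·L^(-1/3)·9^(1/2) = 12·L^(-1/3).
Profit maximization for a price taker requires P·MP_L = w: 2·12·L^(-1/3) = 8.
So L^(-1/3) = 1/3, which gives L = 27.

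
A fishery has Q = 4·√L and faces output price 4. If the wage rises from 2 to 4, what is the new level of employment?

L* = 4

From P·MP_L = w with MP_L = 2·L^(-1/2), the labor demand is L(w) = (8/w)^(2).
At w = 2: L = 16. At w = 4: L = 4.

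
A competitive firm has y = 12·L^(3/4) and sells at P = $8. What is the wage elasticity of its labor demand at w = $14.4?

ε = -4

MP_L = (3/4)·12·L^(-1/4), so P·MP_L = w gives 72·L^(-1/4) = w.
Solving, L(w) = (72/w)^(4). This is a constant-elasticity form: L ∝ w^(−4), so ε = −4.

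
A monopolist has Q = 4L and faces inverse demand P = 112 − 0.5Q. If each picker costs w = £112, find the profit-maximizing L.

L* = 21

Marginal revenue from the inverse demand is MR = 112 − Q.
The marginal product is MP_L = 4.
A monopolist hires until marginal revenue product equals the wage: MR·MP_L = w.
(112 − 4L)·4 = 112, so L = 21.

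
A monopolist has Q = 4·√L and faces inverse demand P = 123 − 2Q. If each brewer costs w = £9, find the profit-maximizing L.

Marginal revenue from the inverse demand is MR = 123 − 4Q.
The marginal product is MP_L = 2·L^(-1/2).
A monopolist hires until marginal revenue product equals the wage: MR·MP_L = w.
At L, Q = 4·√L. Substituting and solving: (123 − 16·√L)·2·L^(-1/2) = 9 gives L = 36.

L* = 36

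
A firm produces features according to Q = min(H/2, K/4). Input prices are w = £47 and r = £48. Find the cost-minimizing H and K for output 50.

H* = 100, K* = 200

With a fixed-proportions technology, the cost-minimizing bundle uses no slack in either input: H/2 = K/4 = Q.
So H = 2·50 = 100 and K = 4·50 = 200.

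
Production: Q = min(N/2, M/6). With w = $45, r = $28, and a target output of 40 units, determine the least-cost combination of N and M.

N* = 80, M* = 240

With a fixed-proportions technology, the cost-minimizing bundle uses no slack in either input: N/2 = M/6 = Q.
So N = 2·40 = 80 and M = 6·40 = 240.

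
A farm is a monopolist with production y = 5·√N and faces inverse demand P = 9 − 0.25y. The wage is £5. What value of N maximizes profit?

Marginal revenue from the inverse demand is MR = 9 − 0.5y.
The marginal product is MP_N = 2.5·N^(-1/2).
A monopolist hires until marginal revenue product equals the wage: MR·MP_N = w.
At N, y = 5·√N. Substituting and solving: (9 − 2.5·√N)·2.5·N^(-1/2) = 5 gives N = 4.

N* = 4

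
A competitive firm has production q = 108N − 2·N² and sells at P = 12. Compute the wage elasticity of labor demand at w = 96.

ε = -0.08

From P·MP_N = w with MP_N = 108 − 4N, labor demand is N(w) = (108 − w/12)/4.
dN/dw = −1/(48) = -1/48.
At w = 96, N = 25, so ε = (dN/dw)·(w/N) = (-1/48)·(96/25) = -0.08.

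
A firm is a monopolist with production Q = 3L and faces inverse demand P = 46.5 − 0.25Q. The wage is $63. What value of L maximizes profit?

L* = 17

Marginal revenue from the inverse demand is MR = 46.5 − 0.5Q.
The marginal product is MP_L = 3.
A monopolist hires until marginal revenue product equals the wage: MR·MP_L = w.
(46.5 − 1.5L)·3 = 63, so L = 17.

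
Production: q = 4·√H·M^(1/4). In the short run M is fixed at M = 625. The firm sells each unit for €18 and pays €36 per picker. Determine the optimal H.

H* = 25

With M = 625, MP_H = (1/2)·4·H^(-1/2)·625^(1/4) = 10·H^(-1/2).
Profit maximization for a price taker requires P·MP_H = w: 18·10·H^(-1/2) = 36.
So H^(-1/2) = 0.2, which gives H = 25.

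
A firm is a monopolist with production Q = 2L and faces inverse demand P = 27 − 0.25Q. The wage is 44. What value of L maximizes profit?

L* = 5

Marginal revenue from the inverse demand is MR = 27 − 0.5Q.
The marginal product is MP_L = 2.
A monopolist hires until marginal revenue product equals the wage: MR·MP_L = w.
(27 − L)·2 = 44, so L = 5.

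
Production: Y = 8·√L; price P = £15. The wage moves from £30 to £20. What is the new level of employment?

From P·MP_L = w with MP_L = 4·L^(-1/2), the labor demand is L(w) = (60/w)^(2).
At w = 30: L = 4. At w = 20: L = 9.

L* = 9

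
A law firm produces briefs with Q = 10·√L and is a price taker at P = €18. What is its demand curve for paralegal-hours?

L(w) = 8100/w²

MP_L = (1/2)·10·L^(-1/2) = 5·L^(-1/2).
Setting P·MP_L = w: 90·L^(-1/2) = w.
Solving for L: L^(-1/2) = w/90, so L = (90/w)^(2).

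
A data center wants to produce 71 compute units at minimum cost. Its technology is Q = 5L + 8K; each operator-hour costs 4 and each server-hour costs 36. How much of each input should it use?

L* = 14.2, K* = 0

The inputs are perfect substitutes, so the firm uses whichever has the lower cost per unit of output.
Cost per unit of output via L is w/5 = 0.8; via K it is r/8 = 4.5. L is cheaper.
Producing Q = 71 with L alone: L = 14.2, K = 0.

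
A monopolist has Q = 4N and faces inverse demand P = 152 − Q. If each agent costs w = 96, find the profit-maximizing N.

N* = 16

Marginal revenue from the inverse demand is MR = 152 − 2Q.
The marginal product is MP_N = 4.
A monopolist hires until marginal revenue product equals the wage: MR·MP_N = w.
(152 − 8N)·4 = 96, so N = 16.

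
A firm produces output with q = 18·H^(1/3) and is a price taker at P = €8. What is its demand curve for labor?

MP_H = (1/3)·18·H^(-2/3) = 6·H^(-2/3).
Setting P·MP_H = w: 48·H^(-2/3) = w.
Solving for H: H^(-2/3) = w/48, so H = (48/w)^(3/2).

H(w) = (48/w)^(3/2)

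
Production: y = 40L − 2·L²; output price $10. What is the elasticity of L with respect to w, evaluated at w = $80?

ε = -0.25

From P·MP_L = w with MP_L = 40 − 4L, labor demand is L(w) = (40 − w/10)/4.
dL/dw = −1/(40) = -0.025.
At w = 80, L = 8, so ε = (dL/dw)·(w/L) = (-0.025)·(80/8) = -0.25.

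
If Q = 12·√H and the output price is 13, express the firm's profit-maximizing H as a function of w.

MP_H = (1/2)·12·H^(-1/2) = 6·H^(-1/2).
Setting P·MP_H = w: 78·H^(-1/2) = w.
Solving for H: H^(-1/2) = w/78, so H = (78/w)^(2).

H(w) = 6084/w²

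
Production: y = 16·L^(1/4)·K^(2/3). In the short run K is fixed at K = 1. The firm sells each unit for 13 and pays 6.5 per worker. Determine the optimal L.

L* = 16

With K = 1, MP_L = (1/4)·16·L^(-3/4)·1^(2/3) = 4·L^(-3/4).
Profit maximization for a price taker requires P·MP_L = w: 13·4·L^(-3/4) = 6.5.
So L^(-3/4) = 0.125, which gives L = 16.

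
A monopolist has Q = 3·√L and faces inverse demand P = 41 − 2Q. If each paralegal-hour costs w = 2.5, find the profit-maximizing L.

L* = 9

Marginal revenue from the inverse demand is MR = 41 − 4Q.
The marginal product is MP_L = 1.5·L^(-1/2).
A monopolist hires until marginal revenue product equals the wage: MR·MP_L = w.
At L, Q = 3·√L. Substituting and solving: (41 − 12·√L)·1.5·L^(-1/2) = 2.5 gives L = 9.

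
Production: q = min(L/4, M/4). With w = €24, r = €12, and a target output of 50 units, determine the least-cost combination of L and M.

L* = 200, M* = 200

With a fixed-proportions technology, the cost-minimizing bundle uses no slack in either input: L/4 = M/4 = q.
So L = 4·50 = 200 and M = 4·50 = 200.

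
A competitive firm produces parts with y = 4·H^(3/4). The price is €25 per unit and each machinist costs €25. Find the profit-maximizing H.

MP_H = (3/4)·4·H^(-1/4) = 3·H^(-1/4).
Profit maximization for a price taker requires P·MP_H = w: 25·3·H^(-1/4) = 25.
So H^(-1/4) = 1/3, which gives H = 81.

H* = 81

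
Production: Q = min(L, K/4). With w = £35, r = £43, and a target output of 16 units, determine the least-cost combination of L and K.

L* = 16, K* = 64

With a fixed-proportions technology, the cost-minimizing bundle uses no slack in either input: L = K/4 = Q.
So L = 16 and K = 4·16 = 64.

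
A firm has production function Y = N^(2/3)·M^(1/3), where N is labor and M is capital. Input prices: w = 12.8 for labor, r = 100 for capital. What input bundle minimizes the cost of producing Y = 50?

N* = 125, M* = 8

Cost minimization requires the marginal rate of technical substitution to equal the input-price ratio: MP_N/MP_M = w/r.
Here MP_N/MP_M = (2/3)·(M/N)/(1/3) = 2·(M/N). Setting this equal to 12.8/100 = 0.128 gives M = 0.064N.
Substituting into Y = 50: N^(2/3)·(0.064N)^(1/3) = 50.
Solving, N = 125 and M = 8.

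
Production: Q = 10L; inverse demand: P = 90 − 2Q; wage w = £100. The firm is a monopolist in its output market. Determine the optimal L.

Marginal revenue from the inverse demand is MR = 90 − 4Q.
The marginal product is MP_L = 10.
A monopolist hires until marginal revenue product equals the wage: MR·MP_L = w.
(90 − 40L)·10 = 100, so L = 2.

L* = 2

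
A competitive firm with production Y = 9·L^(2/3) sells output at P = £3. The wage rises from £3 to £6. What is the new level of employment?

From P·MP_L = w with MP_L = 6·L^(-1/3), the labor demand is L(w) = (18/w)^(3).
At w = 3: L = 216. At w = 6: L = 27.

L* = 27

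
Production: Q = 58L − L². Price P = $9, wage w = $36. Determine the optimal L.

The marginal product of L is MP_L = 58 − 2L.
A price-taking firm hires until the value of the marginal product equals the wage: P·MP_L = w, so 9·(58 − 2L) = 36.
Then 58 − 2L = 4, giving L = 27.

L* = 27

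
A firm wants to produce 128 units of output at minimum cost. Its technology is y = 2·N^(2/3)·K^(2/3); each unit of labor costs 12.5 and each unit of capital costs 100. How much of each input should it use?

Cost minimization requires the marginal rate of technical substitution to equal the input-price ratio: MP_N/MP_K = w/r.
Here MP_N/MP_K = (2/3)·(K/N)/(2/3) = (K/N). Setting this equal to 12.5/100 = 0.125 gives K = 0.125N.
Substituting into y = 128: 2·N^(2/3)·(0.125N)^(2/3) = 128.
Solving, N = 64 and K = 8.

N* = 64, K* = 8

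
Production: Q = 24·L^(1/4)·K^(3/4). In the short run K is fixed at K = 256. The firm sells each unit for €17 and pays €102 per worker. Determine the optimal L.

With K = 256, MP_L = (1/4)·24·L^(-3/4)·256^(3/4) = 384·L^(-3/4).
Profit maximization for a price taker requires P·MP_L = w: 17·384·L^(-3/4) = 102.
So L^(-3/4) = 0.015625, which gives L = 256.

L* = 256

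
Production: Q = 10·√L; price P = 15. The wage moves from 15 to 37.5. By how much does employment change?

ΔL = -21

From P·MP_L = w with MP_L = 5·L^(-1/2), the labor demand is L(w) = (75/w)^(2).
At w = 15: L = 25. At w = 37.5: L = 4.
ΔL = 4 − 25 = -21.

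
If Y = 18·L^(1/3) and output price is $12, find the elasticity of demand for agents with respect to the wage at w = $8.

ε = -1.5

MP_L = (1/3)·18·L^(-2/3), so P·MP_L = w gives 72·L^(-2/3) = w.
Solving, L(w) = (72/w)^(3/2). This is a constant-elasticity form: L ∝ w^(−3/2), so ε = −3/2.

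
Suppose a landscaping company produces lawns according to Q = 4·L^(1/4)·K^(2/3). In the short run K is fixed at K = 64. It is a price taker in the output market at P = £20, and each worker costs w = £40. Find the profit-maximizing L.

L* = 16

With K = 64, MP_L = (1/4)·4·L^(-3/4)·64^(2/3) = 16·L^(-3/4).
Profit maximization for a price taker requires P·MP_L = w: 20·16·L^(-3/4) = 40.
So L^(-3/4) = 0.125, which gives L = 16.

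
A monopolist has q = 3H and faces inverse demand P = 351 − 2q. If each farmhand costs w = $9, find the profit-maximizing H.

Marginal revenue from the inverse demand is MR = 351 − 4q.
The marginal product is MP_H = 3.
A monopolist hires until marginal revenue product equals the wage: MR·MP_H = w.
(351 − 12H)·3 = 9, so H = 29.

H* = 29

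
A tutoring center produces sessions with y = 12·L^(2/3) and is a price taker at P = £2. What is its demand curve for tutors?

L(w) = 4096/w³

MP_L = (2/3)·12·L^(-1/3) = 8·L^(-1/3).
Setting P·MP_L = w: 16·L^(-1/3) = w.
Solving for L: L^(-1/3) = w/16, so L = (16/w)^(3).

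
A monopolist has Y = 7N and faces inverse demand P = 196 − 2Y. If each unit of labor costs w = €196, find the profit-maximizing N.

Marginal revenue from the inverse demand is MR = 196 − 4Y.
The marginal product is MP_N = 7.
A monopolist hires until marginal revenue product equals the wage: MR·MP_N = w.
(196 − 28N)·7 = 196, so N = 6.

N* = 6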